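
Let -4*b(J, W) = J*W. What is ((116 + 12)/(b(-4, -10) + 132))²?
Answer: 4096/3721 ≈ 1.1008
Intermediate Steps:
b(J, W) = -J*W/4
((116 + 12)/(b(-4, -10) + 132))² = ((116 + 12)/(-¼*(-4)*(-10) + 132))² = (128/(-10 + 132))² = (128/122)² = (128*(1/122))² = (64/61)² = 4096/3721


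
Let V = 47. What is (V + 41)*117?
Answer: 10296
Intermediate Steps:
(V + 41)*117 = (47 + 41)*117 = 88*117 = 10296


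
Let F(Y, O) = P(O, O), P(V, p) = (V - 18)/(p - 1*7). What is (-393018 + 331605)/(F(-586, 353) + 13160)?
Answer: -21248898/4553695 ≈ -4.6663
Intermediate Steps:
P(V, p) = (-18 + V)/(-7 + p) (P(V, p) = (-18 + V)/(p - 7) = (-18 + V)/(-7 + p))
F(Y, O) = (-18 + O)/(-7 + O)
(-393018 + 331605)/(F(-586, 353) + 13160) = (-393018 + 331605)/((-18 + 353)/(-7 + 353) + 13160) = -61413/(335/346 + 13160) = -61413/4553695/346 = -61413*346/4553695 = -21248898/4553695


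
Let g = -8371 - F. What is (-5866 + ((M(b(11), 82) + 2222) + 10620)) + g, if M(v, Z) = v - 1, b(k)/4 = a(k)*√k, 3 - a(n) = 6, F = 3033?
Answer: -4429 - 12*√11 ≈ -4468.8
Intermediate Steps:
a(n) = -3 (a(n) = 3 - 1*6 = 3 - 6 = -3)
b(k) = -12*√k (b(k) = 4*(-3*√k) = -12*√k)
g = -11404 (g = -8371 - 1*3033 = -8371 - 3033 = -11404)
M(v, Z) = -1 + v
(-5866 + ((M(b(11), 82) + 2222) + 10620)) + g = (-5866 + (((-1 - 12*√11) + 2222) + 10620)) - 11404 = (-5866 + ((2221 - 12*√11) + 10620)) - 11404 = (-5866 + (12841 - 12*√11)) - 11404 = (6975 - 12*√11) - 11404 = -4429 - 12*√11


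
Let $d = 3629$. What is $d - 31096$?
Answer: $-27467$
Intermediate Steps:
$d - 31096 = 3629 - 31096 = -27467$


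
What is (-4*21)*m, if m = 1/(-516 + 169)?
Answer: 84/347 ≈ 0.24207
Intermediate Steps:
m = -1/347 (m = 1/(-347) = -1/347 ≈ -0.0028818)
(-4*21)*m = -4*21*(-1/347) = -84*(-1/347) = 84/347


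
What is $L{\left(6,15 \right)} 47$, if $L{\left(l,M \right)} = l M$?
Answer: $4230$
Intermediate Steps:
$L{\left(l,M \right)} = M l$
$L{\left(6,15 \right)} 47 = 15 \cdot 6 \cdot 47 = 90 \cdot 47 = 4230$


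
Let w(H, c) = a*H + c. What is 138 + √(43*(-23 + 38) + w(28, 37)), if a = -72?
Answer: 138 + I*√1334 ≈ 138.0 + 36.524*I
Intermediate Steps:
w(H, c) = c - 72*H (w(H, c) = -72*H + c = c - 72*H)
138 + √(43*(-23 + 38) + w(28, 37)) = 138 + √(43*(-23 + 38) + (37 - 72*28)) = 138 + √(43*15 + (37 - 2016)) = 138 + √(645 - 1979) = 138 + √(-1334) = 138 + I*√1334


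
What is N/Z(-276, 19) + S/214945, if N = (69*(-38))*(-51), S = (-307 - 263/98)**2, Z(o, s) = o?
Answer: -999247685609/2064331780 ≈ -484.05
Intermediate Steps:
S = 921061801/9604 (S = (-307 - 263*1/98)**2 = (-307 - 263/98)**2 = (-30349/98)**2 = 921061801/9604 ≈ 95904.)
N = 133722 (N = -2622*(-51) = 133722)
N/Z(-276, 19) + S/214945 = 133722/(-276) + (921061801/9604)/214945 = 133722*(-1/276) + (921061801/9604)*(1/214945) = -969/2 + 921061801/2064331780 = -999247685609/2064331780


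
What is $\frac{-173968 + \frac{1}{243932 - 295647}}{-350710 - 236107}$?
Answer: $\frac{8996755121}{30347241155} \approx 0.29646$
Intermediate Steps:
$\frac{-173968 + \frac{1}{243932 - 295647}}{-350710 - 236107} = \frac{-173968 + \frac{1}{-51715}}{-586817} = \left(-173968 - \frac{1}{51715}\right) \left(- \frac{1}{586817}\right) = \left(- \frac{8996755121}{51715}\right) \left(- \frac{1}{586817}\right) = \frac{8996755121}{30347241155}$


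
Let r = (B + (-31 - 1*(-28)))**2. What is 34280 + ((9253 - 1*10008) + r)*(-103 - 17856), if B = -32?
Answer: -8406450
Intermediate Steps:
r = 1225 (r = (-32 + (-31 - 1*(-28)))**2 = (-32 + (-31 + 28))**2 = (-32 - 3)**2 = (-35)**2 = 1225)
34280 + ((9253 - 1*10008) + r)*(-103 - 17856) = 34280 + ((9253 - 1*10008) + 1225)*(-103 - 17856) = 34280 + ((9253 - 10008) + 1225)*(-17959) = 34280 + (-755 + 1225)*(-17959) = 34280 + 470*(-17959) = 34280 - 8440730 = -8406450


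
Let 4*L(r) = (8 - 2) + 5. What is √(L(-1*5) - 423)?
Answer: 41*I/2 ≈ 20.5*I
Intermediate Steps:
L(r) = 11/4 (L(r) = ((8 - 2) + 5)/4 = (6 + 5)/4 = (¼)*11 = 11/4)
√(L(-1*5) - 423) = √(11/4 - 423) = √(-1681/4) = 41*I/2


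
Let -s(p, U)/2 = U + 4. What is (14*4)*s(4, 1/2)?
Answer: -504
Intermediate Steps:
s(p, U) = -8 - 2*U (s(p, U) = -2*(U + 4) = -2*(4 + U) = -8 - 2*U)
(14*4)*s(4, 1/2) = (14*4)*(-8 - 2/2) = 56*(-8 - 2*½) = 56*(-8 - 1) = 56*(-9) = -504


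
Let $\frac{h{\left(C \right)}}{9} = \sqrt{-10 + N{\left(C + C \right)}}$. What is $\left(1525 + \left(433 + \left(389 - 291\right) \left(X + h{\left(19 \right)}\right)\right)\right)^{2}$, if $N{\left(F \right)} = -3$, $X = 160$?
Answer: $300986032 + 31113432 i \sqrt{13} \approx 3.0099 \cdot 10^{8} + 1.1218 \cdot 10^{8} i$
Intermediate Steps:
$h{\left(C \right)} = 9 i \sqrt{13}$ ($h{\left(C \right)} = 9 \sqrt{-10 - 3} = 9 \sqrt{-13} = 9 i \sqrt{13}$)
$\left(1525 + \left(433 + \left(389 - 291\right) \left(X + h{\left(19 \right)}\right)\right)\right)^{2} = \left(1525 + \left(433 + \left(389 - 291\right) \left(160 + 9 i \sqrt{13}\right)\right)\right)^{2} = \left(1525 + \left(433 + 98 \left(160 + 9 i \sqrt{13}\right)\right)\right)^{2} = \left(1525 + \left(433 + \left(15680 + 882 i \sqrt{13}\right)\right)\right)^{2} = \left(1525 + \left(16113 + 882 i \sqrt{13}\right)\right)^{2} = \left(17638 + 882 i \sqrt{13}\right)^{2}$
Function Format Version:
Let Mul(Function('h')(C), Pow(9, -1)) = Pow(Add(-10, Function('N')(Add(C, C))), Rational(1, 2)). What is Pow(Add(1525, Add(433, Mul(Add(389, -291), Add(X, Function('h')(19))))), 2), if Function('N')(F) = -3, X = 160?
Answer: Add(300986032, Mul(31113432, I, Pow(13, Rational(1, 2)))) ≈ Add(3.0099e+8, Mul(1.1218e+8, I))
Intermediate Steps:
Function('h')(C) = Mul(9, I, Pow(13, Rational(1, 2))) (Function('h')(C) = Mul(9, Pow(Add(-10, -3), Rational(1, 2))) = Mul(9, Pow(-13, Rational(1, 2))) = Mul(9, Mul(I, Pow(13, Rational(1, 2)))) = Mul(9, I, Pow(13, Rational(1, 2))))
Pow(Add(1525, Add(433, Mul(Add(389, -291), Add(X, Function('h')(19))))), 2) = Pow(Add(1525, Add(433, Mul(Add(389, -291), Add(160, Mul(9, I, Pow(13, Rational(1, 2))))))), 2) = Pow(Add(1525, Add(433, Mul(98, Add(160, Mul(9, I, Pow(13, Rational(1, 2))))))), 2) = Pow(Add(1525, Add(433, Add(15680, Mul(882, I, Pow(13, Rational(1, 2)))))), 2) = Pow(Add(1525, Add(16113, Mul(882, I, Pow(13, Rational(1, 2))))), 2) = Pow(Add(17638, Mul(882, I, Pow(13, Rational(1, 2)))), 2)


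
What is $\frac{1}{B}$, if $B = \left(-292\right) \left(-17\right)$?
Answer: $\frac{1}{4964} \approx 0.00020145$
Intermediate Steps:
$B = 4964$
$\frac{1}{B} = \frac{1}{4964}$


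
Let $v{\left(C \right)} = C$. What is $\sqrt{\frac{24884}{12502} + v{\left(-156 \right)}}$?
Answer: $\frac{i \sqrt{6017925214}}{6251} \approx 12.41 i$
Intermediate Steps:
$\sqrt{\frac{24884}{12502} + v{\left(-156 \right)}} = \sqrt{\frac{24884}{12502} - 156} = \sqrt{24884 \cdot \frac{1}{12502} - 156} = \sqrt{\frac{12442}{6251} - 156} = \sqrt{- \frac{962714}{6251}} = \frac{i \sqrt{6017925214}}{6251}$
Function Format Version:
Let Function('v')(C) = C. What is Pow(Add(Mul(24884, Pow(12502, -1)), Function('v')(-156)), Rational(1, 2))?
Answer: Mul(Rational(1, 6251), I, Pow(6017925214, Rational(1, 2))) ≈ Mul(12.410, I)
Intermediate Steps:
Pow(Add(Mul(24884, Pow(12502, -1)), Function('v')(-156)), Rational(1, 2)) = Pow(Add(Mul(24884, Pow(12502, -1)), -156), Rational(1, 2)) = Pow(Add(Mul(24884, Rational(1, 12502)), -156), Rational(1, 2)) = Pow(Add(Rational(12442, 6251), -156), Rational(1, 2)) = Pow(Rational(-962714, 6251), Rational(1, 2)) = Mul(Rational(1, 6251), I, Pow(6017925214, Rational(1, 2)))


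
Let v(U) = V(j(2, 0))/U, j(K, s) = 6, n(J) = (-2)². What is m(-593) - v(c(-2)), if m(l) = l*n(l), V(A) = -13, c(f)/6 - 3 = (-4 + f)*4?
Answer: -298885/126 ≈ -2372.1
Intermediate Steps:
n(J) = 4
c(f) = -78 + 24*f (c(f) = 18 + 6*((-4 + f)*4) = 18 + 6*(-16 + 4*f) = 18 + (-96 + 24*f) = -78 + 24*f)
v(U) = -13/U
m(l) = 4*l (m(l) = l*4 = 4*l)
m(-593) - v(c(-2)) = 4*(-593) - (-13)/(-78 + 24*(-2)) = -2372 - (-13)/(-78 - 48) = -2372 - (-13)/(-126) = -2372 - (-13)*(-1)/126 = -2372 - 1*13/126 = -2372 - 13/126 = -298885/126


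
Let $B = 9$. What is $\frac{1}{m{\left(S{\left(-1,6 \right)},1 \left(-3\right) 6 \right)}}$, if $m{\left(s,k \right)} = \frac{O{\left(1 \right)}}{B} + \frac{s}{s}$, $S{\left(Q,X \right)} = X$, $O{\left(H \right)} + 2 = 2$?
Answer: $1$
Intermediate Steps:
$O{\left(H \right)} = 0$ ($O{\left(H \right)} = -2 + 2 = 0$)
$m{\left(s,k \right)} = 1$ ($m{\left(s,k \right)} = \frac{0}{9} + \frac{s}{s} = 0 \cdot \frac{1}{9} + 1 = 0 + 1 = 1$)
$\frac{1}{m{\left(S{\left(-1,6 \right)},1 \left(-3\right) 6 \right)}} = 1^{-1} = 1$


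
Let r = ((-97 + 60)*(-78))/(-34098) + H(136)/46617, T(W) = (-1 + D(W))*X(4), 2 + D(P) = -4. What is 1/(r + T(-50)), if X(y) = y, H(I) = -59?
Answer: -264924411/7440641582 ≈ -0.035605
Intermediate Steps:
D(P) = -6 (D(P) = -2 - 4 = -6)
T(W) = -28 (T(W) = (-1 - 6)*4 = -7*4 = -28)
r = -22758074/264924411 (r = ((-97 + 60)*(-78))/(-34098) - 59/46617 = -37*(-78)*(-1/34098) - 59*1/46617 = 2886*(-1/34098) - 59/46617 = -481/5683 - 59/46617 = -22758074/264924411 ≈ -0.085904)
1/(r + T(-50)) = 1/(-22758074/264924411 - 28) = 1/(-7440641582/264924411) = -264924411/7440641582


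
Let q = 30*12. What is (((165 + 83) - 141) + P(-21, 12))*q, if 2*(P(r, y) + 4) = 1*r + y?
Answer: 35460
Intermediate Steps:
P(r, y) = -4 + r/2 + y/2 (P(r, y) = -4 + (1*r + y)/2 = -4 + (r + y)/2 = -4 + (r/2 + y/2) = -4 + r/2 + y/2)
q = 360
(((165 + 83) - 141) + P(-21, 12))*q = (((165 + 83) - 141) + (-4 + (½)*(-21) + (½)*12))*360 = ((248 - 141) + (-4 - 21/2 + 6))*360 = (107 - 17/2)*360 = (197/2)*360 = 35460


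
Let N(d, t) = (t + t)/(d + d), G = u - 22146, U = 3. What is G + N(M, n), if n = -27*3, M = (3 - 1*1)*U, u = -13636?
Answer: -71591/2 ≈ -35796.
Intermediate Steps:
M = 6 (M = (3 - 1*1)*3 = (3 - 1)*3 = 2*3 = 6)
G = -35782 (G = -13636 - 22146 = -35782)
n = -81
N(d, t) = t/d (N(d, t) = (2*t)/((2*d)) = (2*t)*(1/(2*d)) = t/d)
G + N(M, n) = -35782 - 81/6 = -35782 - 81*⅙ = -35782 - 27/2 = -71591/2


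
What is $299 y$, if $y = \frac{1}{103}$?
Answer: $\frac{299}{103} \approx 2.9029$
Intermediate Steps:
$y = \frac{1}{103} \approx 0.0097087$
$299 y = 299 \cdot \frac{1}{103} = \frac{299}{103}$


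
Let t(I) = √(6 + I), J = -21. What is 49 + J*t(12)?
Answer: 49 - 63*√2 ≈ -40.095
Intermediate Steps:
49 + J*t(12) = 49 - 21*√(6 + 12) = 49 - 63*√2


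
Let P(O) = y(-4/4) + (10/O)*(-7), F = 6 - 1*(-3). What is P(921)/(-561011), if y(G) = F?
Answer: -8219/516691131 ≈ -1.5907e-5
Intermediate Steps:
F = 9 (F = 6 + 3 = 9)
y(G) = 9
P(O) = 9 - 70/O (P(O) = 9 + (10/O)*(-7) = 9 - 70/O)
P(921)/(-561011) = (9 - 70/921)/(-561011) = (9 - 70*1/921)*(-1/561011) = (9 - 70/921)*(-1/561011) = (8219/921)*(-1/561011) = -8219/516691131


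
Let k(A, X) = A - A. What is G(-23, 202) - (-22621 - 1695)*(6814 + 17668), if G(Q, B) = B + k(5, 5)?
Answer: 595304514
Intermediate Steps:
k(A, X) = 0
G(Q, B) = B (G(Q, B) = B + 0 = B)
G(-23, 202) - (-22621 - 1695)*(6814 + 17668) = 202 - (-22621 - 1695)*(6814 + 17668) = 202 - (-24316)*24482 = 202 - 1*(-595304312) = 202 + 595304312 = 595304514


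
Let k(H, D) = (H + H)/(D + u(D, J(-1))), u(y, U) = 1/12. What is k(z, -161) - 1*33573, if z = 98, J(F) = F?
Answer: -64831815/1931 ≈ -33574.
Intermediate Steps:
u(y, U) = 1/12
k(H, D) = 2*H/(1/12 + D) (k(H, D) = (H + H)/(D + 1/12) = (2*H)/(1/12 + D) = 2*H/(1/12 + D))
k(z, -161) - 1*33573 = 24*98/(1 + 12*(-161)) - 1*33573 = 24*98/(1 - 1932) - 33573 = 24*98/(-1931) - 33573 = 24*98*(-1/1931) - 33573 = -2352/1931 - 33573 = -64831815/1931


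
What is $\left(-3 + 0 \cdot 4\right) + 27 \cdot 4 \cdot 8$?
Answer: $861$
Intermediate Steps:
$\left(-3 + 0 \cdot 4\right) + 27 \cdot 4 \cdot 8 = \left(-3 + 0\right) + 108 \cdot 8 = -3 + 864 = 861$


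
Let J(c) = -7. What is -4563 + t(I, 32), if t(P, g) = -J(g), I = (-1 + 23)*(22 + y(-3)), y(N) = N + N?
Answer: -4556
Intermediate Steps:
y(N) = 2*N
I = 352 (I = (-1 + 23)*(22 + 2*(-3)) = 22*(22 - 6) = 22*16 = 352)
t(P, g) = 7 (t(P, g) = -1*(-7) = 7)
-4563 + t(I, 32) = -4563 + 7 = -4556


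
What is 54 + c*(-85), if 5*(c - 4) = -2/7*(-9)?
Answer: -2308/7 ≈ -329.71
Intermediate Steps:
c = 158/35 (c = 4 + (-2/7*(-9))/5 = 4 + (⅕)*(18/7) = 4 + 18/35 = 158/35 ≈ 4.5143)
54 + c*(-85) = 54 + (158/35)*(-85) = 54 - 2686/7 = -2308/7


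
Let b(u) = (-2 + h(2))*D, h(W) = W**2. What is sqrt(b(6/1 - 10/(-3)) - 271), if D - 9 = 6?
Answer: I*sqrt(241) ≈ 15.524*I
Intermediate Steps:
D = 15 (D = 9 + 6 = 15)
b(u) = 30 (b(u) = (-2 + 2**2)*15 = (-2 + 4)*15 = 2*15 = 30)
sqrt(b(6/1 - 10/(-3)) - 271) = sqrt(30 - 271) = sqrt(-241) = I*sqrt(241)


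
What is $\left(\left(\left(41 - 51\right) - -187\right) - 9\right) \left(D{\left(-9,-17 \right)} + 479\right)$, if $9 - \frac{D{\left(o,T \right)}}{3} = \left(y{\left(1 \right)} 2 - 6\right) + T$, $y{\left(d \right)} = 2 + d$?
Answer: $93576$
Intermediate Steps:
$D{\left(o,T \right)} = 27 - 3 T$ ($D{\left(o,T \right)} = 27 - 3 \left(\left(\left(2 + 1\right) 2 - 6\right) + T\right) = 27 - 3 \left(\left(3 \cdot 2 - 6\right) + T\right) = 27 - 3 \left(\left(6 - 6\right) + T\right) = 27 - 3 \left(0 + T\right) = 27 - 3 T$)
$\left(\left(\left(41 - 51\right) - -187\right) - 9\right) \left(D{\left(-9,-17 \right)} + 479\right) = \left(\left(\left(41 - 51\right) - -187\right) - 9\right) \left(\left(27 - -51\right) + 479\right) = \left(\left(\left(41 - 51\right) + 187\right) - 9\right) \left(\left(27 + 51\right) + 479\right) = \left(\left(-10 + 187\right) - 9\right) \left(78 + 479\right) = \left(177 - 9\right) 557 = 168 \cdot 557 = 93576$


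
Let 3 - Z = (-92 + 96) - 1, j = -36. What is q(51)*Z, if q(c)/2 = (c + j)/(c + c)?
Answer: 0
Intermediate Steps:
q(c) = (-36 + c)/c (q(c) = 2*((c - 36)/(c + c)) = 2*((-36 + c)/((2*c))) = 2*((-36 + c)*(1/(2*c))) = 2*((-36 + c)/(2*c)) = (-36 + c)/c)
Z = 0 (Z = 3 - ((-92 + 96) - 1) = 3 - (4 - 1) = 3 - 1*3 = 3 - 3 = 0)
q(51)*Z = ((-36 + 51)/51)*0 = ((1/51)*15)*0 = (5/17)*0 = 0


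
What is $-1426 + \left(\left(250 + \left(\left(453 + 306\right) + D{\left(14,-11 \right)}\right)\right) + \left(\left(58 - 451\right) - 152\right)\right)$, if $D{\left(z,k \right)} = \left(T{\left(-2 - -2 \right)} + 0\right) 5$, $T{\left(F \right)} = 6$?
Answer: $-932$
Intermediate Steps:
$D{\left(z,k \right)} = 30$ ($D{\left(z,k \right)} = \left(6 + 0\right) 5 = 6 \cdot 5 = 30$)
$-1426 + \left(\left(250 + \left(\left(453 + 306\right) + D{\left(14,-11 \right)}\right)\right) + \left(\left(58 - 451\right) - 152\right)\right) = -1426 + \left(\left(250 + \left(\left(453 + 306\right) + 30\right)\right) + \left(\left(58 - 451\right) - 152\right)\right) = -1426 + \left(\left(250 + \left(759 + 30\right)\right) - 545\right) = -1426 + \left(\left(250 + 789\right) - 545\right) = -1426 + \left(1039 - 545\right) = -1426 + 494 = -932$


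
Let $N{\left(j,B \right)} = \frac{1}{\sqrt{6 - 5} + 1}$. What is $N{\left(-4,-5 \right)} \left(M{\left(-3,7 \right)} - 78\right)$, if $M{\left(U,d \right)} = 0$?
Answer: $-39$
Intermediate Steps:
$N{\left(j,B \right)} = \frac{1}{2}$ ($N{\left(j,B \right)} = \frac{1}{\sqrt{1} + 1} = \frac{1}{1 + 1} = \frac{1}{2}$)
$N{\left(-4,-5 \right)} \left(M{\left(-3,7 \right)} - 78\right) = \frac{0 - 78}{2} = \frac{1}{2} \left(-78\right) = -39$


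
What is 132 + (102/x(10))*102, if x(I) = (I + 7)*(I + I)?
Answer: 813/5 ≈ 162.60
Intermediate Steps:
x(I) = 2*I*(7 + I) (x(I) = (7 + I)*(2*I) = 2*I*(7 + I))
132 + (102/x(10))*102 = 132 + (102/((2*10*(7 + 10))))*102 = 132 + (102/((2*10*17)))*102 = 132 + (102/340)*102 = 132 + (102*(1/340))*102 = 132 + (3/10)*102 = 132 + 153/5 = 813/5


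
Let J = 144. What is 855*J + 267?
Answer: 123387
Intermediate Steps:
855*J + 267 = 855*144 + 267 = 123120 + 267 = 123387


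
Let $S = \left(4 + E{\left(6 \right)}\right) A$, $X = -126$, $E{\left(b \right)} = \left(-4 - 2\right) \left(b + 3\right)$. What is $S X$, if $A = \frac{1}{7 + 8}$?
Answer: $420$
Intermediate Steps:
$E{\left(b \right)} = -18 - 6 b$ ($E{\left(b \right)} = - 6 \left(3 + b\right) = -18 - 6 b$)
$A = \frac{1}{15} \approx 0.066667$
$S = - \frac{10}{3}$ ($S = \left(4 - 54\right) \frac{1}{15} = \left(-50\right) \frac{1}{15} = - \frac{10}{3} \approx -3.3333$)
$S X = \left(- \frac{10}{3}\right) \left(-126\right) = 420$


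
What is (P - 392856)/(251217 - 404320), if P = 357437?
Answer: 35419/153103 ≈ 0.23134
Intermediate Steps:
(P - 392856)/(251217 - 404320) = (357437 - 392856)/(251217 - 404320) = -35419/(-153103) = -35419*(-1/153103) = 35419/153103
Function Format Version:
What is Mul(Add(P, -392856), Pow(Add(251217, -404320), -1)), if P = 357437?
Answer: Rational(35419, 153103) ≈ 0.23134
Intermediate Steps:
Mul(Add(P, -392856), Pow(Add(251217, -404320), -1)) = Mul(Add(357437, -392856), Pow(Add(251217, -404320), -1)) = Mul(-35419, Pow(-153103, -1)) = Mul(-35419, Rational(-1, 153103)) = Rational(35419, 153103)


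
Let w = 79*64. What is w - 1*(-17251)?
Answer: 22307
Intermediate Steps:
w = 5056
w - 1*(-17251) = 5056 - 1*(-17251) = 5056 + 17251 = 22307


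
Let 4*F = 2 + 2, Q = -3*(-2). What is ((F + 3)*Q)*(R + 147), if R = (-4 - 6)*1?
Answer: 3288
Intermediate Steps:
Q = 6
F = 1 (F = (2 + 2)/4 = (¼)*4 = 1)
R = -10 (R = -10*1 = -10)
((F + 3)*Q)*(R + 147) = ((1 + 3)*6)*(-10 + 147) = (4*6)*137 = 24*137 = 3288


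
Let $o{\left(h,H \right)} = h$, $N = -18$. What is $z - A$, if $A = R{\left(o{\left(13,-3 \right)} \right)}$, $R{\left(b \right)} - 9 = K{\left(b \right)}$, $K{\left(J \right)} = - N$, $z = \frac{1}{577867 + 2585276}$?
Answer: $- \frac{85404860}{3163143} \approx -27.0$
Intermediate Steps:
$z = \frac{1}{3163143} \approx 3.1614 \cdot 10^{-7}$
$K{\left(J \right)} = 18$ ($K{\left(J \right)} = \left(-1\right) \left(-18\right) = 18$)
$R{\left(b \right)} = 27$ ($R{\left(b \right)} = 9 + 18 = 27$)
$A = 27$
$z - A = \frac{1}{3163143} - 27 = - \frac{85404860}{3163143}$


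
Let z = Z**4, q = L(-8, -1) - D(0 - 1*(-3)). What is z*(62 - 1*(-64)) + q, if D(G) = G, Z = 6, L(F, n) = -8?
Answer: 163285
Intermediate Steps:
q = -11 (q = -8 - (0 - 1*(-3)) = -8 - (0 + 3) = -8 - 1*3 = -8 - 3 = -11)
z = 1296 (z = 6**4 = 1296)
z*(62 - 1*(-64)) + q = 1296*(62 - 1*(-64)) - 11 = 1296*(62 + 64) - 11 = 1296*126 - 11 = 163296 - 11 = 163285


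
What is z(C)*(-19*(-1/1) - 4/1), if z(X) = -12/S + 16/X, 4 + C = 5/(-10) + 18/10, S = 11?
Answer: -10420/99 ≈ -105.25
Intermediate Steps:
C = -27/10 (C = -4 + (5/(-10) + 18/10) = -4 + (5*(-⅒) + 18*(⅒)) = -4 + (-½ + 9/5) = -4 + 13/10 = -27/10 ≈ -2.7000)
z(X) = -12/11 + 16/X
z(C)*(-19*(-1/1) - 4/1) = (-12/11 + 16/(-27/10))*(-19*(-1/1) - 4/1) = (-12/11 + 16*(-10/27))*(-19/((-10*⅒)) - 4*1) = (-12/11 - 160/27)*(-19/(-1) - 4) = -2084*(-19*(-1) - 4)/297 = -2084*(19 - 4)/297 = -2084/297*15 = -10420/99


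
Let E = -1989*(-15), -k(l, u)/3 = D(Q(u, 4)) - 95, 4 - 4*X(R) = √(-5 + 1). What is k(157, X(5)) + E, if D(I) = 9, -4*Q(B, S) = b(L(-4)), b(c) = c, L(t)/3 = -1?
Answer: 30093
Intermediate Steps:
L(t) = -3 (L(t) = 3*(-1) = -3)
Q(B, S) = ¾ (Q(B, S) = -¼*(-3) = ¾)
X(R) = 1 - I/2 (X(R) = 1 - √(-5 + 1)/4 = 1 - I/2)
k(l, u) = 258 (k(l, u) = -3*(9 - 95) = -3*(-86) = 258)
E = 29835
k(157, X(5)) + E = 258 + 29835 = 30093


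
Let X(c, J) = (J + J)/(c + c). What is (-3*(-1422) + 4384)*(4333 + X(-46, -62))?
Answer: 862318500/23 ≈ 3.7492e+7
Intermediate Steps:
X(c, J) = J/c (X(c, J) = (2*J)/((2*c)) = (2*J)*(1/(2*c)) = J/c)
(-3*(-1422) + 4384)*(4333 + X(-46, -62)) = (-3*(-1422) + 4384)*(4333 - 62/(-46)) = (4266 + 4384)*(4333 - 62*(-1/46)) = 8650*(4333 + 31/23) = 8650*(99690/23) = 862318500/23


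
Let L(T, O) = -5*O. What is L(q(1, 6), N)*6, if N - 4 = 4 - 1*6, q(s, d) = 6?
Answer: -60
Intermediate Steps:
N = 2 (N = 4 + (4 - 1*6) = 4 + (4 - 6) = 4 - 2 = 2)
L(q(1, 6), N)*6 = -5*2*6 = -10*6 = -60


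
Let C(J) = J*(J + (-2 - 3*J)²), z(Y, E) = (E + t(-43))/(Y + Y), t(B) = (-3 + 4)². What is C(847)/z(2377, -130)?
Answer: -26043070486048/129 ≈ -2.0188e+11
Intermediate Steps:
t(B) = 1 (t(B) = 1² = 1)
z(Y, E) = (1 + E)/(2*Y) (z(Y, E) = (E + 1)/(Y + Y) = (1 + E)/((2*Y)) = (1 + E)*(1/(2*Y)) = (1 + E)/(2*Y))
C(847)/z(2377, -130) = (847*(847 + (2 + 3*847)²))/(((½)*(1 - 130)/2377)) = (847*(847 + (2 + 2541)²))/(((½)*(1/2377)*(-129))) = (847*(847 + 2543²))/(-129/4754) = (847*(847 + 6466849))*(-4754/129) = (847*6467696)*(-4754/129) = 5478138512*(-4754/129) = -26043070486048/129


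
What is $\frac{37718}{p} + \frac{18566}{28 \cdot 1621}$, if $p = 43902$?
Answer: $\frac{631757279}{498155994} \approx 1.2682$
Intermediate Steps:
$\frac{37718}{p} + \frac{18566}{28 \cdot 1621} = \frac{37718}{43902} + \frac{18566}{28 \cdot 1621} = 37718 \cdot \frac{1}{43902} + \frac{18566}{45388} = \frac{18859}{21951} + 18566 \cdot \frac{1}{45388} = \frac{18859}{21951} + \frac{9283}{22694} = \frac{631757279}{498155994}$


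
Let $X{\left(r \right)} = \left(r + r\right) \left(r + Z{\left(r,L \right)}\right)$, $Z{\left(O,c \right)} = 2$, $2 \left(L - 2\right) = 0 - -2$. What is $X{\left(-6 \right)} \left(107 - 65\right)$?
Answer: $2016$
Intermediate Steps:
$L = 3$ ($L = 2 + \frac{0 - -2}{2} = 2 + \frac{0 + 2}{2} = 2 + \frac{1}{2} \cdot 2 = 2 + 1 = 3$)
$X{\left(r \right)} = 2 r \left(2 + r\right)$ ($X{\left(r \right)} = \left(r + r\right) \left(r + 2\right) = 2 r \left(2 + r\right)$)
$X{\left(-6 \right)} \left(107 - 65\right) = 2 \left(-6\right) \left(2 - 6\right) \left(107 - 65\right) = 2 \left(-6\right) \left(-4\right) 42 = 48 \cdot 42 = 2016$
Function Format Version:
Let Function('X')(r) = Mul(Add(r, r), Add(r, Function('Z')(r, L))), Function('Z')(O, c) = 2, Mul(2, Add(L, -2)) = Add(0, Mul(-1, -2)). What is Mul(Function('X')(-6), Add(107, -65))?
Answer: 2016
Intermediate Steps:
L = 3 (L = Add(2, Mul(Rational(1, 2), Add(0, Mul(-1, -2)))) = Add(2, Mul(Rational(1, 2), Add(0, 2))) = Add(2, Mul(Rational(1, 2), 2)) = Add(2, 1) = 3)
Function('X')(r) = Mul(2, r, Add(2, r)) (Function('X')(r) = Mul(Add(r, r), Add(r, 2)) = Mul(Mul(2, r), Add(2, r)) = Mul(2, r, Add(2, r)))
Mul(Function('X')(-6), Add(107, -65)) = Mul(Mul(2, -6, Add(2, -6)), Add(107, -65)) = Mul(Mul(2, -6, -4), 42) = Mul(48, 42) = 2016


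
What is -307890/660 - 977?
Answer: -2887/2 ≈ -1443.5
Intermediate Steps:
-307890/660 - 977 = -990*311/660 - 977 = -933/2 - 977 = -2887/2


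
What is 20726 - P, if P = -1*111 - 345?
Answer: 21182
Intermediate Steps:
P = -456 (P = -111 - 345 = -456)
20726 - P = 20726 - 1*(-456) = 20726 + 456 = 21182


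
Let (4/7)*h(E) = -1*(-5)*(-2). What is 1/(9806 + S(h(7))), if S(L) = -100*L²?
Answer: -1/20819 ≈ -4.8033e-5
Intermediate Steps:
h(E) = -35/2 (h(E) = 7*(-1*(-5)*(-2))/4 = 7*(5*(-2))/4 = (7/4)*(-10) = -35/2)
1/(9806 + S(h(7))) = 1/(9806 - 100*(-35/2)²) = 1/(9806 - 100*1225/4) = 1/(9806 - 30625) = 1/(-20819) = -1/20819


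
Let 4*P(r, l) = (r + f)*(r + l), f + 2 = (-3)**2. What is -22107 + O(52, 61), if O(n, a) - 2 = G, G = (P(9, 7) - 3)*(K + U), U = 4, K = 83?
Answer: -16798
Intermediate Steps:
f = 7 (f = -2 + (-3)**2 = -2 + 9 = 7)
P(r, l) = (7 + r)*(l + r)/4 (P(r, l) = ((r + 7)*(r + l))/4 = ((7 + r)*(l + r))/4 = (7 + r)*(l + r)/4)
G = 5307 (G = (((1/4)*9**2 + (7/4)*7 + (7/4)*9 + (1/4)*7*9) - 3)*(83 + 4) = (((1/4)*81 + 49/4 + 63/4 + 63/4) - 3)*87 = ((81/4 + 49/4 + 63/4 + 63/4) - 3)*87 = (64 - 3)*87 = 61*87 = 5307)
O(n, a) = 5309 (O(n, a) = 2 + 5307 = 5309)
-22107 + O(52, 61) = -22107 + 5309 = -16798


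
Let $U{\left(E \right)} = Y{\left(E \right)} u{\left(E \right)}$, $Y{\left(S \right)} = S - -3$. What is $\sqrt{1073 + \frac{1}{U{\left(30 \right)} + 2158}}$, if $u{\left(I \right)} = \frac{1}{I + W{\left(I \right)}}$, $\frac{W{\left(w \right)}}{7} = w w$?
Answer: $\frac{\sqrt{22246915187254323}}{4553391} \approx 32.757$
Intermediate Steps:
$W{\left(w \right)} = 7 w^{2}$ ($W{\left(w \right)} = 7 w w = 7 w^{2}$)
$u{\left(I \right)} = \frac{1}{I + 7 I^{2}}$
$Y{\left(S \right)} = 3 + S$ ($Y{\left(S \right)} = S + 3 = 3 + S$)
$U{\left(E \right)} = \frac{3 + E}{E \left(1 + 7 E\right)}$ ($U{\left(E \right)} = \left(3 + E\right) \frac{1}{E \left(1 + 7 E\right)} = \frac{3 + E}{E \left(1 + 7 E\right)}$)
$\sqrt{1073 + \frac{1}{U{\left(30 \right)} + 2158}} = \sqrt{1073 + \frac{1}{\frac{3 + 30}{30 \left(1 + 7 \cdot 30\right)} + 2158}} = \sqrt{1073 + \frac{1}{\frac{1}{30} \frac{1}{1 + 210} \cdot 33 + 2158}} = \sqrt{1073 + \frac{1}{\frac{1}{30} \cdot \frac{1}{211} \cdot 33 + 2158}} = \sqrt{1073 + \frac{1}{\frac{11}{2110} + 2158}} = \sqrt{1073 + \frac{1}{\frac{4553391}{2110}}} = \sqrt{1073 + \frac{2110}{4553391}} = \sqrt{\frac{4885790653}{4553391}} = \frac{\sqrt{22246915187254323}}{4553391}$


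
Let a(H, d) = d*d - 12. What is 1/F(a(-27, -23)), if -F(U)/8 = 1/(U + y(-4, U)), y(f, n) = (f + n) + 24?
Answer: -527/4 ≈ -131.75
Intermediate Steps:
a(H, d) = -12 + d² (a(H, d) = d² - 12 = -12 + d²)
y(f, n) = 24 + f + n
F(U) = -8/(20 + 2*U) (F(U) = -8/(U + (24 - 4 + U)) = -8/(U + (20 + U)) = -8/(20 + 2*U))
1/F(a(-27, -23)) = 1/(-4/(10 + (-12 + (-23)²))) = 1/(-4/(10 + (-12 + 529))) = 1/(-4/(10 + 517)) = 1/(-4/527) = -527/4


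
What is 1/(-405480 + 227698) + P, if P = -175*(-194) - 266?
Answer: 5988408887/177782 ≈ 33684.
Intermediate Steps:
P = 33684 (P = 33950 - 266 = 33684)
1/(-405480 + 227698) + P = 1/(-405480 + 227698) + 33684 = 1/(-177782) + 33684 = -1/177782 + 33684 = 5988408887/177782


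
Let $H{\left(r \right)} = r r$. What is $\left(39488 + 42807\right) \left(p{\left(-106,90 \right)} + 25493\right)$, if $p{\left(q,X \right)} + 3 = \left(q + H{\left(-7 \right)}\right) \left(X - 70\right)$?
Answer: $2003883250$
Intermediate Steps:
$H{\left(r \right)} = r^{2}$
$p{\left(q,X \right)} = -3 + \left(-70 + X\right) \left(49 + q\right)$ ($p{\left(q,X \right)} = -3 + \left(q + \left(-7\right)^{2}\right) \left(X - 70\right) = -3 + \left(q + 49\right) \left(-70 + X\right) = -3 + \left(49 + q\right) \left(-70 + X\right) = -3 + \left(-70 + X\right) \left(49 + q\right)$)
$\left(39488 + 42807\right) \left(p{\left(-106,90 \right)} + 25493\right) = \left(39488 + 42807\right) \left(\left(-3433 - -7420 + 49 \cdot 90 + 90 \left(-106\right)\right) + 25493\right) = 82295 \left(\left(-3433 + 7420 + 4410 - 9540\right) + 25493\right) = 82295 \left(-1143 + 25493\right) = 82295 \cdot 24350 = 2003883250$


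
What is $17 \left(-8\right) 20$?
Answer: $-2720$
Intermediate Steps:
$17 \left(-8\right) 20 = \left(-136\right) 20 = -2720$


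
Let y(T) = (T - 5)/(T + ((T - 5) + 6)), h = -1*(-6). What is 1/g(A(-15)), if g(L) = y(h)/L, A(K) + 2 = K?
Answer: -221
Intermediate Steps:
A(K) = -2 + K
h = 6
y(T) = (-5 + T)/(1 + 2*T) (y(T) = (-5 + T)/(T + ((-5 + T) + 6)) = (-5 + T)/(T + (1 + T)) = (-5 + T)/(1 + 2*T))
g(L) = 1/(13*L) (g(L) = ((-5 + 6)/(1 + 2*6))/L = (1/(1 + 12))/L = (1/13)/L = ((1/13)*1)/L = 1/(13*L))
1/g(A(-15)) = 1/(1/(13*(-2 - 15))) = 1/((1/13)/(-17)) = 1/((1/13)*(-1/17)) = 1/(-1/221) = -221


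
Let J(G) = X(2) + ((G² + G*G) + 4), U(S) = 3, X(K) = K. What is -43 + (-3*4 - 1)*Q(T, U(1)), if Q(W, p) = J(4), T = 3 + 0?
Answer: -537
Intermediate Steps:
T = 3
J(G) = 6 + 2*G² (J(G) = 2 + ((G² + G*G) + 4) = 2 + ((G² + G²) + 4) = 2 + (2*G² + 4) = 2 + (4 + 2*G²) = 6 + 2*G²)
Q(W, p) = 38 (Q(W, p) = 6 + 2*4² = 6 + 2*16 = 6 + 32 = 38)
-43 + (-3*4 - 1)*Q(T, U(1)) = -43 + (-3*4 - 1)*38 = -43 + (-12 - 1)*38 = -43 - 13*38 = -43 - 494 = -537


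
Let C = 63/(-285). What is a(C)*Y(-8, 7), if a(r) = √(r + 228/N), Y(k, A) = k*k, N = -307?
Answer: 576*I*√10120255/29165 ≈ 62.828*I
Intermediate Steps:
Y(k, A) = k²
C = -21/95 (C = 63*(-1/285) = -21/95 ≈ -0.22105)
a(r) = √(-228/307 + r) (a(r) = √(r + 228/(-307)) = √(r + 228*(-1/307)) = √(r - 228/307) = √(-228/307 + r))
a(C)*Y(-8, 7) = (√(-69996 + 94249*(-21/95))/307)*(-8)² = (√(-69996 - 1979229/95)/307)*64 = (√(-8628849/95)/307)*64 = ((9*I*√10120255/95)/307)*64 = (9*I*√10120255/29165)*64 = 576*I*√10120255/29165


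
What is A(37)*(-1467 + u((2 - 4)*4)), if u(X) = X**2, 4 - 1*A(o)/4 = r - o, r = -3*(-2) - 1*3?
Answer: -213256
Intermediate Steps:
r = 3 (r = 6 - 3 = 3)
A(o) = 4 + 4*o (A(o) = 16 - 4*(3 - o) = 16 + (-12 + 4*o) = 4 + 4*o)
A(37)*(-1467 + u((2 - 4)*4)) = (4 + 4*37)*(-1467 + ((2 - 4)*4)**2) = (4 + 148)*(-1467 + (-2*4)**2) = 152*(-1467 + (-8)**2) = 152*(-1467 + 64) = 152*(-1403) = -213256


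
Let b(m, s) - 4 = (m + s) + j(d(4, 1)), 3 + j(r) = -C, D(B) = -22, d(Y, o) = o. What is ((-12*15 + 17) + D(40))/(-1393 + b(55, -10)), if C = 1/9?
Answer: 1665/12124 ≈ 0.13733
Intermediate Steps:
C = ⅑ ≈ 0.11111
j(r) = -28/9 (j(r) = -3 - 1*⅑ = -3 - ⅑ = -28/9)
b(m, s) = 8/9 + m + s (b(m, s) = 4 + ((m + s) - 28/9) = 4 + (-28/9 + m + s) = 8/9 + m + s)
((-12*15 + 17) + D(40))/(-1393 + b(55, -10)) = ((-12*15 + 17) - 22)/(-1393 + (8/9 + 55 - 10)) = ((-180 + 17) - 22)/(-1393 + 413/9) = (-163 - 22)/(-12124/9) = -185*(-9/12124) = 1665/12124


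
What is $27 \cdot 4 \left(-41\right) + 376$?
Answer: $-4052$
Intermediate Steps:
$27 \cdot 4 \left(-41\right) + 376 = 27 \left(-164\right) + 376 = -4428 + 376 = -4052$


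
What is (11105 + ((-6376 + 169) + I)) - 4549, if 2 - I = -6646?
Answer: 6997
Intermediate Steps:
I = 6648 (I = 2 - 1*(-6646) = 2 + 6646 = 6648)
(11105 + ((-6376 + 169) + I)) - 4549 = (11105 + ((-6376 + 169) + 6648)) - 4549 = (11105 + (-6207 + 6648)) - 4549 = (11105 + 441) - 4549 = 11546 - 4549 = 6997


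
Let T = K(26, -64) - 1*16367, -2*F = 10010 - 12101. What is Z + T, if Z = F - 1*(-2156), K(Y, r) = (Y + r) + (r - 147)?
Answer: -26829/2 ≈ -13415.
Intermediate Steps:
F = 2091/2 (F = -(10010 - 12101)/2 = -½*(-2091) = 2091/2 ≈ 1045.5)
K(Y, r) = -147 + Y + 2*r (K(Y, r) = (Y + r) + (-147 + r) = -147 + Y + 2*r)
Z = 6403/2 (Z = 2091/2 - 1*(-2156) = 2091/2 + 2156 = 6403/2 ≈ 3201.5)
T = -16616 (T = (-147 + 26 + 2*(-64)) - 1*16367 = (-147 + 26 - 128) - 16367 = -249 - 16367 = -16616)
Z + T = 6403/2 - 16616 = -26829/2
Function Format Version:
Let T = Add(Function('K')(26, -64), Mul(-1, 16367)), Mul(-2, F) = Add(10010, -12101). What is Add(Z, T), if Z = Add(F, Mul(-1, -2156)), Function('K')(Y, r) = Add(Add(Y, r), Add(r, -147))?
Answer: Rational(-26829, 2) ≈ -13415.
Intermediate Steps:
F = Rational(2091, 2) (F = Mul(Rational(-1, 2), Add(10010, -12101)) = Mul(Rational(-1, 2), -2091) = Rational(2091, 2) ≈ 1045.5)
Function('K')(Y, r) = Add(-147, Y, Mul(2, r)) (Function('K')(Y, r) = Add(Add(Y, r), Add(-147, r)) = Add(-147, Y, Mul(2, r)))
Z = Rational(6403, 2) (Z = Add(Rational(2091, 2), Mul(-1, -2156)) = Add(Rational(2091, 2), 2156) = Rational(6403, 2) ≈ 3201.5)
T = -16616 (T = Add(Add(-147, 26, Mul(2, -64)), Mul(-1, 16367)) = Add(Add(-147, 26, -128), -16367) = Add(-249, -16367) = -16616)
Add(Z, T) = Add(Rational(6403, 2), -16616) = Rational(-26829, 2)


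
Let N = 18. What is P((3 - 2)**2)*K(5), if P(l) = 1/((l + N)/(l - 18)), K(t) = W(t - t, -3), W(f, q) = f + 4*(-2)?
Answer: 136/19 ≈ 7.1579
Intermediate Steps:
W(f, q) = -8 + f (W(f, q) = f - 8 = -8 + f)
K(t) = -8 (K(t) = -8 + (t - t) = -8 + 0 = -8)
P(l) = (-18 + l)/(18 + l) (P(l) = 1/((l + 18)/(l - 18)) = 1/((18 + l)/(-18 + l)) = (-18 + l)/(18 + l))
P((3 - 2)**2)*K(5) = ((-18 + (3 - 2)**2)/(18 + (3 - 2)**2))*(-8) = ((-18 + 1**2)/(18 + 1**2))*(-8) = ((-18 + 1)/(18 + 1))*(-8) = (-17/19)*(-8) = ((1/19)*(-17))*(-8) = -17/19*(-8) = 136/19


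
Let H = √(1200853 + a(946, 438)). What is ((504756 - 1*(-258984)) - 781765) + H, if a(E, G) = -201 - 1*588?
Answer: -18025 + 8*√18751 ≈ -16930.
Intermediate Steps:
a(E, G) = -789 (a(E, G) = -201 - 588 = -789)
H = 8*√18751 (H = √(1200853 - 789) = √1200064 = 8*√18751 ≈ 1095.5)
((504756 - 1*(-258984)) - 781765) + H = ((504756 - 1*(-258984)) - 781765) + 8*√18751 = ((504756 + 258984) - 781765) + 8*√18751 = (763740 - 781765) + 8*√18751 = -18025 + 8*√18751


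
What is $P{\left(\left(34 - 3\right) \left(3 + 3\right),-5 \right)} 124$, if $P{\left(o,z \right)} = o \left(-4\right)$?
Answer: $-92256$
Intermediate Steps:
$P{\left(o,z \right)} = - 4 o$
$P{\left(\left(34 - 3\right) \left(3 + 3\right),-5 \right)} 124 = - 4 \left(34 - 3\right) \left(3 + 3\right) 124 = - 4 \cdot 31 \cdot 6 \cdot 124 = \left(-4\right) 186 \cdot 124 = \left(-744\right) 124 = -92256$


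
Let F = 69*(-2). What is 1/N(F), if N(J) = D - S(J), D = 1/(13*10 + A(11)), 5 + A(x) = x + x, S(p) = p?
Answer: 147/20287 ≈ 0.0072460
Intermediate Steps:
A(x) = -5 + 2*x (A(x) = -5 + (x + x) = -5 + 2*x)
F = -138
D = 1/147 (D = 1/(13*10 + (-5 + 2*11)) = 1/(130 + (-5 + 22)) = 1/(130 + 17) = 1/147 ≈ 0.0068027)
N(J) = 1/147 - J
1/N(F) = 1/(1/147 - 1*(-138)) = 1/(1/147 + 138) = 1/(20287/147) = 147/20287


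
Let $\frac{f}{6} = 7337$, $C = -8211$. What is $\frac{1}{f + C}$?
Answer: $\frac{1}{35811} \approx 2.7924 \cdot 10^{-5}$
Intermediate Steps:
$f = 44022$ ($f = 6 \cdot 7337 = 44022$)
$\frac{1}{f + C} = \frac{1}{44022 - 8211} = \frac{1}{35811}$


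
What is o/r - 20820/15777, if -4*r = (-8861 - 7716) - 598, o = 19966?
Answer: 33423364/10035925 ≈ 3.3304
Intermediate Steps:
r = 17175/4 (r = -((-8861 - 7716) - 598)/4 = -(-16577 - 598)/4 = -1/4*(-17175) = 17175/4 ≈ 4293.8)
o/r - 20820/15777 = 19966/(17175/4) - 20820/15777 = 19966*(4/17175) - 20820*1/15777 = 79864/17175 - 6940/5259 = 33423364/10035925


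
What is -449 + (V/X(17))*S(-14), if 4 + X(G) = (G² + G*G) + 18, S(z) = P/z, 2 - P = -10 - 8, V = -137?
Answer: -929643/2072 ≈ -448.67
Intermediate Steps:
P = 20 (P = 2 - (-10 - 8) = 2 - 1*(-18) = 2 + 18 = 20)
S(z) = 20/z
X(G) = 14 + 2*G² (X(G) = -4 + ((G² + G*G) + 18) = -4 + ((G² + G²) + 18) = -4 + (2*G² + 18) = -4 + (18 + 2*G²) = 14 + 2*G²)
-449 + (V/X(17))*S(-14) = -449 + (-137/(14 + 2*17²))*(20/(-14)) = -449 + (-137/(14 + 2*289))*(20*(-1/14)) = -449 - 137/(14 + 578)*(-10/7) = -449 - 137/592*(-10/7) = -449 + 685/2072 = -929643/2072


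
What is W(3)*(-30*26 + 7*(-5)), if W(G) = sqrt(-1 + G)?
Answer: -815*sqrt(2) ≈ -1152.6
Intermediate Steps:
W(3)*(-30*26 + 7*(-5)) = sqrt(-1 + 3)*(-30*26 + 7*(-5)) = sqrt(2)*(-780 - 35) = sqrt(2)*(-815) = -815*sqrt(2)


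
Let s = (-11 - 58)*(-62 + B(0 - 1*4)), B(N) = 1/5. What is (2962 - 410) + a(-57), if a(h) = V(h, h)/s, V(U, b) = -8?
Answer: 54411152/21321 ≈ 2552.0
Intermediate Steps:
B(N) = ⅕
s = 21321/5 (s = (-11 - 58)*(-62 + ⅕) = -69*(-309/5) = 21321/5 ≈ 4264.2)
a(h) = -40/21321 (a(h) = -8/21321/5 = -8*5/21321 = -40/21321)
(2962 - 410) + a(-57) = (2962 - 410) - 40/21321 = 2552 - 40/21321 = 54411152/21321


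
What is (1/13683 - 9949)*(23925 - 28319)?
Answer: 598164737404/13683 ≈ 4.3716e+7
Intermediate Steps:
(1/13683 - 9949)*(23925 - 28319) = (1/13683 - 9949)*(-4394) = -136132166/13683*(-4394) = 598164737404/13683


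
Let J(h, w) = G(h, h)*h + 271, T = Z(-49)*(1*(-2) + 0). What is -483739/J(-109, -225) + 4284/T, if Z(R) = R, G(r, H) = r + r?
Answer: 3967925/168231 ≈ 23.586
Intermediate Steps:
G(r, H) = 2*r
T = 98 (T = -49*(1*(-2) + 0) = -49*(-2 + 0) = -49*(-2) = 98)
J(h, w) = 271 + 2*h² (J(h, w) = (2*h)*h + 271 = 2*h² + 271 = 271 + 2*h²)
-483739/J(-109, -225) + 4284/T = -483739/(271 + 2*(-109)²) + 4284/98 = -483739/(271 + 2*11881) + 4284*(1/98) = -483739/(271 + 23762) + 306/7 = -483739/24033 + 306/7 = 3967925/168231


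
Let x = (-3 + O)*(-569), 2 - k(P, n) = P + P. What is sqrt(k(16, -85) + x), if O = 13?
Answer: 2*I*sqrt(1430) ≈ 75.631*I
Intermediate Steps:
k(P, n) = 2 - 2*P (k(P, n) = 2 - (P + P) = 2 - 2*P)
x = -5690 (x = (-3 + 13)*(-569) = 10*(-569) = -5690)
sqrt(k(16, -85) + x) = sqrt((2 - 2*16) - 5690) = sqrt((2 - 32) - 5690) = sqrt(-30 - 5690) = sqrt(-5720) = 2*I*sqrt(1430)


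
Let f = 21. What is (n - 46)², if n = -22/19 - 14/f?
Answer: 7431076/3249 ≈ 2287.2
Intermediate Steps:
n = -104/57 (n = -22/19 - 14/21 = -22*1/19 - 14*1/21 = -22/19 - ⅔ = -104/57 ≈ -1.8246)
(n - 46)² = (-104/57 - 46)² = (-2726/57)² = 7431076/3249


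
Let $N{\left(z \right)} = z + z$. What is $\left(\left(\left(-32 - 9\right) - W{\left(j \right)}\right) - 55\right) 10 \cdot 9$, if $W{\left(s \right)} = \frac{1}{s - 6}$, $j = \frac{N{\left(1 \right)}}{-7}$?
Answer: $- \frac{189765}{22} \approx -8625.7$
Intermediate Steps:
$N{\left(z \right)} = 2 z$
$j = - \frac{2}{7}$ ($j = \frac{2 \cdot 1}{-7} = 2 \left(- \frac{1}{7}\right) = - \frac{2}{7} \approx -0.28571$)
$W{\left(s \right)} = \frac{1}{-6 + s}$
$\left(\left(\left(-32 - 9\right) - W{\left(j \right)}\right) - 55\right) 10 \cdot 9 = \left(\left(\left(-32 - 9\right) - \frac{1}{-6 - \frac{2}{7}}\right) - 55\right) 10 \cdot 9 = \left(\left(\left(-32 - 9\right) - \frac{1}{- \frac{44}{7}}\right) - 55\right) 90 = \left(\left(-41 - - \frac{7}{44}\right) - 55\right) 90 = \left(\left(-41 + \frac{7}{44}\right) - 55\right) 90 = \left(- \frac{1797}{44} - 55\right) 90 = \left(- \frac{4217}{44}\right) 90 = - \frac{189765}{22}$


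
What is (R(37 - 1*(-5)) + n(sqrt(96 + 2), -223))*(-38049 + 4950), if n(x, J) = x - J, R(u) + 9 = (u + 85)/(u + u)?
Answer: -199730399/28 - 231693*sqrt(2) ≈ -7.4609e+6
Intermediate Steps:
R(u) = -9 + (85 + u)/(2*u) (R(u) = -9 + (u + 85)/(u + u) = -9 + (85 + u)/((2*u)) = -9 + (85 + u)*(1/(2*u)) = -9 + (85 + u)/(2*u))
(R(37 - 1*(-5)) + n(sqrt(96 + 2), -223))*(-38049 + 4950) = (17*(5 - (37 - 1*(-5)))/(2*(37 - 1*(-5))) + (sqrt(96 + 2) - 1*(-223)))*(-38049 + 4950) = (17*(5 - (37 + 5))/(2*(37 + 5)) + (sqrt(98) + 223))*(-33099) = ((17/2)*(5 - 1*42)/42 + (7*sqrt(2) + 223))*(-33099) = ((17/2)*(1/42)*(5 - 42) + (223 + 7*sqrt(2)))*(-33099) = ((17/2)*(1/42)*(-37) + (223 + 7*sqrt(2)))*(-33099) = (-629/84 + (223 + 7*sqrt(2)))*(-33099) = (18103/84 + 7*sqrt(2))*(-33099) = -199730399/28 - 231693*sqrt(2)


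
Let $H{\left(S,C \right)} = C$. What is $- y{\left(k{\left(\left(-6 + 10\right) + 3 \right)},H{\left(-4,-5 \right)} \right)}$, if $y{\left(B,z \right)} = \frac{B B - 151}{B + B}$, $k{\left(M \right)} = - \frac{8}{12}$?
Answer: $- \frac{1355}{12} \approx -112.92$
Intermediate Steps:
$k{\left(M \right)} = - \frac{2}{3}$ ($k{\left(M \right)} = \left(-8\right) \frac{1}{12} = - \frac{2}{3}$)
$y{\left(B,z \right)} = \frac{-151 + B^{2}}{2 B}$ ($y{\left(B,z \right)} = \frac{B^{2} - 151}{2 B} = \left(-151 + B^{2}\right) \frac{1}{2 B} = \frac{-151 + B^{2}}{2 B}$)
$- y{\left(k{\left(\left(-6 + 10\right) + 3 \right)},H{\left(-4,-5 \right)} \right)} = - \frac{-151 + \left(- \frac{2}{3}\right)^{2}}{2 \left(- \frac{2}{3}\right)} = - \frac{\left(-3\right) \left(-151 + \frac{4}{9}\right)}{2 \cdot 2} = - \frac{\left(-3\right) \left(-1355\right)}{2 \cdot 2 \cdot 9} = \left(-1\right) \frac{1355}{12} = - \frac{1355}{12}$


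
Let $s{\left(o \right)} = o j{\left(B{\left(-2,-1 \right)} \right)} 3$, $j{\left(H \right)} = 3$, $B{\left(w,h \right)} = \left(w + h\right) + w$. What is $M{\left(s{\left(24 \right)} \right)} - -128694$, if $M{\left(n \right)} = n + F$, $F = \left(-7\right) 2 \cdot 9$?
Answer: $128784$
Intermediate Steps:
$B{\left(w,h \right)} = h + 2 w$ ($B{\left(w,h \right)} = \left(h + w\right) + w = h + 2 w$)
$F = -126$ ($F = \left(-14\right) 9 = -126$)
$s{\left(o \right)} = 9 o$ ($s{\left(o \right)} = o 3 \cdot 3 = 3 o 3 = 9 o$)
$M{\left(n \right)} = -126 + n$ ($M{\left(n \right)} = n - 126 = -126 + n$)
$M{\left(s{\left(24 \right)} \right)} - -128694 = \left(-126 + 9 \cdot 24\right) - -128694 = \left(-126 + 216\right) + 128694 = 90 + 128694 = 128784$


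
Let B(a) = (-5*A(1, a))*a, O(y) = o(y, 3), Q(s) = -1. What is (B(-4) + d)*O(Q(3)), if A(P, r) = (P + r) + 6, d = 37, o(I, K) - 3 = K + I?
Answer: 485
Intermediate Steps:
o(I, K) = 3 + I + K (o(I, K) = 3 + (K + I) = 3 + (I + K) = 3 + I + K)
A(P, r) = 6 + P + r
O(y) = 6 + y (O(y) = 3 + y + 3 = 6 + y)
B(a) = a*(-35 - 5*a) (B(a) = (-5*(6 + 1 + a))*a = (-5*(7 + a))*a = (-35 - 5*a)*a = a*(-35 - 5*a))
(B(-4) + d)*O(Q(3)) = (-5*(-4)*(7 - 4) + 37)*(6 - 1) = (-5*(-4)*3 + 37)*5 = (60 + 37)*5 = 97*5 = 485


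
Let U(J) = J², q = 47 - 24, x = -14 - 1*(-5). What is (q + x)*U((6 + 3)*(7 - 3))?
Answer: 18144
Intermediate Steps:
x = -9 (x = -14 + 5 = -9)
q = 23
(q + x)*U((6 + 3)*(7 - 3)) = (23 - 9)*((6 + 3)*(7 - 3))² = 14*(9*4)² = 14*36² = 14*1296 = 18144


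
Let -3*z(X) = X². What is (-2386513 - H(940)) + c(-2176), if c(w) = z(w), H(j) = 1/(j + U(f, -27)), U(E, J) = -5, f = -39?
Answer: -11121371528/2805 ≈ -3.9648e+6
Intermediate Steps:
z(X) = -X²/3
H(j) = 1/(-5 + j) (H(j) = 1/(j - 5) = 1/(-5 + j))
c(w) = -w²/3
(-2386513 - H(940)) + c(-2176) = (-2386513 - 1/(-5 + 940)) - ⅓*(-2176)² = (-2386513 - 1/935) - ⅓*4734976 = (-2386513 - 1*1/935) - 4734976/3 = (-2386513 - 1/935) - 4734976/3 = -2231389656/935 - 4734976/3 = -11121371528/2805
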